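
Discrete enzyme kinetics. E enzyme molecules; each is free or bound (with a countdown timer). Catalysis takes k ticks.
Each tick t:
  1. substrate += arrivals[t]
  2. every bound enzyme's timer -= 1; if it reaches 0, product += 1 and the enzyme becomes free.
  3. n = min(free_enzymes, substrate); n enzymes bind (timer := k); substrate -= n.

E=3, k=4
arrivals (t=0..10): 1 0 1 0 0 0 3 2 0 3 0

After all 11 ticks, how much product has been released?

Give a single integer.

Answer: 5

Derivation:
t=0: arr=1 -> substrate=0 bound=1 product=0
t=1: arr=0 -> substrate=0 bound=1 product=0
t=2: arr=1 -> substrate=0 bound=2 product=0
t=3: arr=0 -> substrate=0 bound=2 product=0
t=4: arr=0 -> substrate=0 bound=1 product=1
t=5: arr=0 -> substrate=0 bound=1 product=1
t=6: arr=3 -> substrate=0 bound=3 product=2
t=7: arr=2 -> substrate=2 bound=3 product=2
t=8: arr=0 -> substrate=2 bound=3 product=2
t=9: arr=3 -> substrate=5 bound=3 product=2
t=10: arr=0 -> substrate=2 bound=3 product=5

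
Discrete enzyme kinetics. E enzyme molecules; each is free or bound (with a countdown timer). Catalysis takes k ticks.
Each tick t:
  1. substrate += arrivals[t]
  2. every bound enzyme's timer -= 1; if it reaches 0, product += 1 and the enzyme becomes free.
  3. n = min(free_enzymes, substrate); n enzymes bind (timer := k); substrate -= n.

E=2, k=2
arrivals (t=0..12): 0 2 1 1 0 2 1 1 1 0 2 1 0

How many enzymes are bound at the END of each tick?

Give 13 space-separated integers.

t=0: arr=0 -> substrate=0 bound=0 product=0
t=1: arr=2 -> substrate=0 bound=2 product=0
t=2: arr=1 -> substrate=1 bound=2 product=0
t=3: arr=1 -> substrate=0 bound=2 product=2
t=4: arr=0 -> substrate=0 bound=2 product=2
t=5: arr=2 -> substrate=0 bound=2 product=4
t=6: arr=1 -> substrate=1 bound=2 product=4
t=7: arr=1 -> substrate=0 bound=2 product=6
t=8: arr=1 -> substrate=1 bound=2 product=6
t=9: arr=0 -> substrate=0 bound=1 product=8
t=10: arr=2 -> substrate=1 bound=2 product=8
t=11: arr=1 -> substrate=1 bound=2 product=9
t=12: arr=0 -> substrate=0 bound=2 product=10

Answer: 0 2 2 2 2 2 2 2 2 1 2 2 2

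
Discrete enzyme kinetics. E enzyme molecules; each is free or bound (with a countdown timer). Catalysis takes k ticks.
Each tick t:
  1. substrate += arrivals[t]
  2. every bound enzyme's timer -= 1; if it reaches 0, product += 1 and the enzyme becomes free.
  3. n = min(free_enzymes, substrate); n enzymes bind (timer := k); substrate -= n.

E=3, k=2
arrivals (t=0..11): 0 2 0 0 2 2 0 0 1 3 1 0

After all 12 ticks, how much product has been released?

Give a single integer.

t=0: arr=0 -> substrate=0 bound=0 product=0
t=1: arr=2 -> substrate=0 bound=2 product=0
t=2: arr=0 -> substrate=0 bound=2 product=0
t=3: arr=0 -> substrate=0 bound=0 product=2
t=4: arr=2 -> substrate=0 bound=2 product=2
t=5: arr=2 -> substrate=1 bound=3 product=2
t=6: arr=0 -> substrate=0 bound=2 product=4
t=7: arr=0 -> substrate=0 bound=1 product=5
t=8: arr=1 -> substrate=0 bound=1 product=6
t=9: arr=3 -> substrate=1 bound=3 product=6
t=10: arr=1 -> substrate=1 bound=3 product=7
t=11: arr=0 -> substrate=0 bound=2 product=9

Answer: 9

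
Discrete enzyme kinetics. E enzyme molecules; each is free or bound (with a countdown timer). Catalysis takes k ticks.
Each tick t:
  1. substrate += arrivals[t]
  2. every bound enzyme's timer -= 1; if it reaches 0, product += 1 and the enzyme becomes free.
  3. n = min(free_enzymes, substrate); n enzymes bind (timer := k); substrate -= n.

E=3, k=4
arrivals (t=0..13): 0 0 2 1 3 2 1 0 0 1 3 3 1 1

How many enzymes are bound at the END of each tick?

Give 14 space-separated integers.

Answer: 0 0 2 3 3 3 3 3 3 3 3 3 3 3

Derivation:
t=0: arr=0 -> substrate=0 bound=0 product=0
t=1: arr=0 -> substrate=0 bound=0 product=0
t=2: arr=2 -> substrate=0 bound=2 product=0
t=3: arr=1 -> substrate=0 bound=3 product=0
t=4: arr=3 -> substrate=3 bound=3 product=0
t=5: arr=2 -> substrate=5 bound=3 product=0
t=6: arr=1 -> substrate=4 bound=3 product=2
t=7: arr=0 -> substrate=3 bound=3 product=3
t=8: arr=0 -> substrate=3 bound=3 product=3
t=9: arr=1 -> substrate=4 bound=3 product=3
t=10: arr=3 -> substrate=5 bound=3 product=5
t=11: arr=3 -> substrate=7 bound=3 product=6
t=12: arr=1 -> substrate=8 bound=3 product=6
t=13: arr=1 -> substrate=9 bound=3 product=6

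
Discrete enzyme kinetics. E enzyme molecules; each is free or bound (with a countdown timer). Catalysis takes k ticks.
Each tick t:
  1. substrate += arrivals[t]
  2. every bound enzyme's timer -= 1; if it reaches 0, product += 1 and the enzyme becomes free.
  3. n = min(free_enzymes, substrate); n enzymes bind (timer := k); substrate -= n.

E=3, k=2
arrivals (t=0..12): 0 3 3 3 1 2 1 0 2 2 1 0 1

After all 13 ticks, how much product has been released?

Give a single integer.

Answer: 15

Derivation:
t=0: arr=0 -> substrate=0 bound=0 product=0
t=1: arr=3 -> substrate=0 bound=3 product=0
t=2: arr=3 -> substrate=3 bound=3 product=0
t=3: arr=3 -> substrate=3 bound=3 product=3
t=4: arr=1 -> substrate=4 bound=3 product=3
t=5: arr=2 -> substrate=3 bound=3 product=6
t=6: arr=1 -> substrate=4 bound=3 product=6
t=7: arr=0 -> substrate=1 bound=3 product=9
t=8: arr=2 -> substrate=3 bound=3 product=9
t=9: arr=2 -> substrate=2 bound=3 product=12
t=10: arr=1 -> substrate=3 bound=3 product=12
t=11: arr=0 -> substrate=0 bound=3 product=15
t=12: arr=1 -> substrate=1 bound=3 product=15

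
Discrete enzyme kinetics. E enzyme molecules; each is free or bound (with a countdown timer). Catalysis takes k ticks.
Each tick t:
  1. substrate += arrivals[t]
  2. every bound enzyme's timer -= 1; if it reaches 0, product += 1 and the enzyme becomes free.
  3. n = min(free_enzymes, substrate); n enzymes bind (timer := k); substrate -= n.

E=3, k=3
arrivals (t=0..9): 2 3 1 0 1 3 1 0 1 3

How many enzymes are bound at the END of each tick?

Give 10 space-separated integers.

Answer: 2 3 3 3 3 3 3 3 3 3

Derivation:
t=0: arr=2 -> substrate=0 bound=2 product=0
t=1: arr=3 -> substrate=2 bound=3 product=0
t=2: arr=1 -> substrate=3 bound=3 product=0
t=3: arr=0 -> substrate=1 bound=3 product=2
t=4: arr=1 -> substrate=1 bound=3 product=3
t=5: arr=3 -> substrate=4 bound=3 product=3
t=6: arr=1 -> substrate=3 bound=3 product=5
t=7: arr=0 -> substrate=2 bound=3 product=6
t=8: arr=1 -> substrate=3 bound=3 product=6
t=9: arr=3 -> substrate=4 bound=3 product=8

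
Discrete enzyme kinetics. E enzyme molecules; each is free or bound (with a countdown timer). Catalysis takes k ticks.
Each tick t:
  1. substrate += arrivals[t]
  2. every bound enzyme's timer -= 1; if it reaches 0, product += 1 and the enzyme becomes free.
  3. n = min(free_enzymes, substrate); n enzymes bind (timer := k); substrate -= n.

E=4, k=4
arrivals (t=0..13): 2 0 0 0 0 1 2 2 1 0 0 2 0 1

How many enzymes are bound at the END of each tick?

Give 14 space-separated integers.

Answer: 2 2 2 2 0 1 3 4 4 4 3 4 4 4

Derivation:
t=0: arr=2 -> substrate=0 bound=2 product=0
t=1: arr=0 -> substrate=0 bound=2 product=0
t=2: arr=0 -> substrate=0 bound=2 product=0
t=3: arr=0 -> substrate=0 bound=2 product=0
t=4: arr=0 -> substrate=0 bound=0 product=2
t=5: arr=1 -> substrate=0 bound=1 product=2
t=6: arr=2 -> substrate=0 bound=3 product=2
t=7: arr=2 -> substrate=1 bound=4 product=2
t=8: arr=1 -> substrate=2 bound=4 product=2
t=9: arr=0 -> substrate=1 bound=4 product=3
t=10: arr=0 -> substrate=0 bound=3 product=5
t=11: arr=2 -> substrate=0 bound=4 product=6
t=12: arr=0 -> substrate=0 bound=4 product=6
t=13: arr=1 -> substrate=0 bound=4 product=7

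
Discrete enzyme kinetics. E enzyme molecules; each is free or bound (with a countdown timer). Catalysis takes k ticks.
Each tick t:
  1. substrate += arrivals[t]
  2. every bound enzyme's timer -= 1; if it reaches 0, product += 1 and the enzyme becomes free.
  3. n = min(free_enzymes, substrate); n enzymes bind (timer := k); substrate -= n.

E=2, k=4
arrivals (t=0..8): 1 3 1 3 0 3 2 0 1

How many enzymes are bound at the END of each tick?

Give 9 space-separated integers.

t=0: arr=1 -> substrate=0 bound=1 product=0
t=1: arr=3 -> substrate=2 bound=2 product=0
t=2: arr=1 -> substrate=3 bound=2 product=0
t=3: arr=3 -> substrate=6 bound=2 product=0
t=4: arr=0 -> substrate=5 bound=2 product=1
t=5: arr=3 -> substrate=7 bound=2 product=2
t=6: arr=2 -> substrate=9 bound=2 product=2
t=7: arr=0 -> substrate=9 bound=2 product=2
t=8: arr=1 -> substrate=9 bound=2 product=3

Answer: 1 2 2 2 2 2 2 2 2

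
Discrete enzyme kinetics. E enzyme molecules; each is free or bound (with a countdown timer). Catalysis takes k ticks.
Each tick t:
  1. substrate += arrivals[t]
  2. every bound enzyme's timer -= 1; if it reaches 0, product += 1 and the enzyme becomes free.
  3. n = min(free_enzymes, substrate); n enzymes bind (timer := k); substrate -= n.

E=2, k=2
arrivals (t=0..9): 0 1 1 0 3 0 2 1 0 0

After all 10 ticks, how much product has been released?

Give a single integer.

Answer: 6

Derivation:
t=0: arr=0 -> substrate=0 bound=0 product=0
t=1: arr=1 -> substrate=0 bound=1 product=0
t=2: arr=1 -> substrate=0 bound=2 product=0
t=3: arr=0 -> substrate=0 bound=1 product=1
t=4: arr=3 -> substrate=1 bound=2 product=2
t=5: arr=0 -> substrate=1 bound=2 product=2
t=6: arr=2 -> substrate=1 bound=2 product=4
t=7: arr=1 -> substrate=2 bound=2 product=4
t=8: arr=0 -> substrate=0 bound=2 product=6
t=9: arr=0 -> substrate=0 bound=2 product=6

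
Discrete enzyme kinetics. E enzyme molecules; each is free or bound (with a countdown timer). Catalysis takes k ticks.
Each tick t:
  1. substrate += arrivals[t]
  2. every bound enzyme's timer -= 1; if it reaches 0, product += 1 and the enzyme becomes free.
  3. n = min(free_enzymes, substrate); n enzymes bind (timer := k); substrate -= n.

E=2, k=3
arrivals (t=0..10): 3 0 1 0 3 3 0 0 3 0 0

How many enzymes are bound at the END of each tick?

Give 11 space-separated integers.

t=0: arr=3 -> substrate=1 bound=2 product=0
t=1: arr=0 -> substrate=1 bound=2 product=0
t=2: arr=1 -> substrate=2 bound=2 product=0
t=3: arr=0 -> substrate=0 bound=2 product=2
t=4: arr=3 -> substrate=3 bound=2 product=2
t=5: arr=3 -> substrate=6 bound=2 product=2
t=6: arr=0 -> substrate=4 bound=2 product=4
t=7: arr=0 -> substrate=4 bound=2 product=4
t=8: arr=3 -> substrate=7 bound=2 product=4
t=9: arr=0 -> substrate=5 bound=2 product=6
t=10: arr=0 -> substrate=5 bound=2 product=6

Answer: 2 2 2 2 2 2 2 2 2 2 2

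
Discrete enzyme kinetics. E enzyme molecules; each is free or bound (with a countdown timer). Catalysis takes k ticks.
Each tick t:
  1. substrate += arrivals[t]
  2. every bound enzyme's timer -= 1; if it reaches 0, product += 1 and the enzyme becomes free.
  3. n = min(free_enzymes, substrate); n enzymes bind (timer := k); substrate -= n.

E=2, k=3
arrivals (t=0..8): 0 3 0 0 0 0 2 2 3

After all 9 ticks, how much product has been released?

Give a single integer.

Answer: 3

Derivation:
t=0: arr=0 -> substrate=0 bound=0 product=0
t=1: arr=3 -> substrate=1 bound=2 product=0
t=2: arr=0 -> substrate=1 bound=2 product=0
t=3: arr=0 -> substrate=1 bound=2 product=0
t=4: arr=0 -> substrate=0 bound=1 product=2
t=5: arr=0 -> substrate=0 bound=1 product=2
t=6: arr=2 -> substrate=1 bound=2 product=2
t=7: arr=2 -> substrate=2 bound=2 product=3
t=8: arr=3 -> substrate=5 bound=2 product=3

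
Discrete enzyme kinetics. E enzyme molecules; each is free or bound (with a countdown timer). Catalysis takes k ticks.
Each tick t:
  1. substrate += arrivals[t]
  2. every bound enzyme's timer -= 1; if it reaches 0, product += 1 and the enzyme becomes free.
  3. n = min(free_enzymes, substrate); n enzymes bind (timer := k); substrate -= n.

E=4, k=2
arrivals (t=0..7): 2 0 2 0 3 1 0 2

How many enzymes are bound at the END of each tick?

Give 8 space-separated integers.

t=0: arr=2 -> substrate=0 bound=2 product=0
t=1: arr=0 -> substrate=0 bound=2 product=0
t=2: arr=2 -> substrate=0 bound=2 product=2
t=3: arr=0 -> substrate=0 bound=2 product=2
t=4: arr=3 -> substrate=0 bound=3 product=4
t=5: arr=1 -> substrate=0 bound=4 product=4
t=6: arr=0 -> substrate=0 bound=1 product=7
t=7: arr=2 -> substrate=0 bound=2 product=8

Answer: 2 2 2 2 3 4 1 2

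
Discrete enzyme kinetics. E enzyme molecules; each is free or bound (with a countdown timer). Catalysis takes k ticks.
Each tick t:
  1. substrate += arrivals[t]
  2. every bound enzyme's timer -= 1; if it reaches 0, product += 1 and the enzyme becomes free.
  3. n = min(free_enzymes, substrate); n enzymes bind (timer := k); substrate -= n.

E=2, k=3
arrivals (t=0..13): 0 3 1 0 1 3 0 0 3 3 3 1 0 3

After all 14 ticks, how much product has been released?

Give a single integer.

t=0: arr=0 -> substrate=0 bound=0 product=0
t=1: arr=3 -> substrate=1 bound=2 product=0
t=2: arr=1 -> substrate=2 bound=2 product=0
t=3: arr=0 -> substrate=2 bound=2 product=0
t=4: arr=1 -> substrate=1 bound=2 product=2
t=5: arr=3 -> substrate=4 bound=2 product=2
t=6: arr=0 -> substrate=4 bound=2 product=2
t=7: arr=0 -> substrate=2 bound=2 product=4
t=8: arr=3 -> substrate=5 bound=2 product=4
t=9: arr=3 -> substrate=8 bound=2 product=4
t=10: arr=3 -> substrate=9 bound=2 product=6
t=11: arr=1 -> substrate=10 bound=2 product=6
t=12: arr=0 -> substrate=10 bound=2 product=6
t=13: arr=3 -> substrate=11 bound=2 product=8

Answer: 8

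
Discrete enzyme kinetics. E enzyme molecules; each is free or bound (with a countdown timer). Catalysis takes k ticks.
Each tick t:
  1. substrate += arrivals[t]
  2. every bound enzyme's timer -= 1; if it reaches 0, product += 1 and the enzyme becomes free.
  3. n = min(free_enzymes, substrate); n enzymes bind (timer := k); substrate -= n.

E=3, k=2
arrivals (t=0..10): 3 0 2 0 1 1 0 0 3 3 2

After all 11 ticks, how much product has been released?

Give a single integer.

Answer: 10

Derivation:
t=0: arr=3 -> substrate=0 bound=3 product=0
t=1: arr=0 -> substrate=0 bound=3 product=0
t=2: arr=2 -> substrate=0 bound=2 product=3
t=3: arr=0 -> substrate=0 bound=2 product=3
t=4: arr=1 -> substrate=0 bound=1 product=5
t=5: arr=1 -> substrate=0 bound=2 product=5
t=6: arr=0 -> substrate=0 bound=1 product=6
t=7: arr=0 -> substrate=0 bound=0 product=7
t=8: arr=3 -> substrate=0 bound=3 product=7
t=9: arr=3 -> substrate=3 bound=3 product=7
t=10: arr=2 -> substrate=2 bound=3 product=10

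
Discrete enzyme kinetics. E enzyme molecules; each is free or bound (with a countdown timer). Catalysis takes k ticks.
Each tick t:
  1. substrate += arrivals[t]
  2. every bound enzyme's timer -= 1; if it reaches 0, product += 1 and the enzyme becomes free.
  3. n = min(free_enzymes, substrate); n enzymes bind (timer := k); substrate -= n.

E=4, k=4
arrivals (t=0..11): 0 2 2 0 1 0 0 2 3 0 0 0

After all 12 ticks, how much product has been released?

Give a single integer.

Answer: 7

Derivation:
t=0: arr=0 -> substrate=0 bound=0 product=0
t=1: arr=2 -> substrate=0 bound=2 product=0
t=2: arr=2 -> substrate=0 bound=4 product=0
t=3: arr=0 -> substrate=0 bound=4 product=0
t=4: arr=1 -> substrate=1 bound=4 product=0
t=5: arr=0 -> substrate=0 bound=3 product=2
t=6: arr=0 -> substrate=0 bound=1 product=4
t=7: arr=2 -> substrate=0 bound=3 product=4
t=8: arr=3 -> substrate=2 bound=4 product=4
t=9: arr=0 -> substrate=1 bound=4 product=5
t=10: arr=0 -> substrate=1 bound=4 product=5
t=11: arr=0 -> substrate=0 bound=3 product=7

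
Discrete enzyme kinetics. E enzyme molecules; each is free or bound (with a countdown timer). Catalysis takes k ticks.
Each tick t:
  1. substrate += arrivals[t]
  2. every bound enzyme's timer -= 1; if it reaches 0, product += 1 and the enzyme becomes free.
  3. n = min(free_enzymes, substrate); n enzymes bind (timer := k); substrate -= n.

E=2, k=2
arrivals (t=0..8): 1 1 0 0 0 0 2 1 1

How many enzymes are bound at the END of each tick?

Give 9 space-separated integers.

Answer: 1 2 1 0 0 0 2 2 2

Derivation:
t=0: arr=1 -> substrate=0 bound=1 product=0
t=1: arr=1 -> substrate=0 bound=2 product=0
t=2: arr=0 -> substrate=0 bound=1 product=1
t=3: arr=0 -> substrate=0 bound=0 product=2
t=4: arr=0 -> substrate=0 bound=0 product=2
t=5: arr=0 -> substrate=0 bound=0 product=2
t=6: arr=2 -> substrate=0 bound=2 product=2
t=7: arr=1 -> substrate=1 bound=2 product=2
t=8: arr=1 -> substrate=0 bound=2 product=4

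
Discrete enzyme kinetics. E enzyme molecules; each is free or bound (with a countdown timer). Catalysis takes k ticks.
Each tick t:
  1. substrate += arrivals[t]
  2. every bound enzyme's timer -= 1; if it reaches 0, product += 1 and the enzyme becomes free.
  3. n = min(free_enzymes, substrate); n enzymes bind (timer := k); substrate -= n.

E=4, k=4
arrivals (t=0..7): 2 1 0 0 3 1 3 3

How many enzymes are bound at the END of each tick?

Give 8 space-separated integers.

t=0: arr=2 -> substrate=0 bound=2 product=0
t=1: arr=1 -> substrate=0 bound=3 product=0
t=2: arr=0 -> substrate=0 bound=3 product=0
t=3: arr=0 -> substrate=0 bound=3 product=0
t=4: arr=3 -> substrate=0 bound=4 product=2
t=5: arr=1 -> substrate=0 bound=4 product=3
t=6: arr=3 -> substrate=3 bound=4 product=3
t=7: arr=3 -> substrate=6 bound=4 product=3

Answer: 2 3 3 3 4 4 4 4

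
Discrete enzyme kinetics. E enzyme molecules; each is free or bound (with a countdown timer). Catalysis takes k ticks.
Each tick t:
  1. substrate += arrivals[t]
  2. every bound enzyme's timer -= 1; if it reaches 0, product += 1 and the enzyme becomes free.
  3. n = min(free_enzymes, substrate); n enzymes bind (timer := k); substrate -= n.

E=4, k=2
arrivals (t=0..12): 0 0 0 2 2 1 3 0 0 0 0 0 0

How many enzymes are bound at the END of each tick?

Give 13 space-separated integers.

Answer: 0 0 0 2 4 3 4 3 0 0 0 0 0

Derivation:
t=0: arr=0 -> substrate=0 bound=0 product=0
t=1: arr=0 -> substrate=0 bound=0 product=0
t=2: arr=0 -> substrate=0 bound=0 product=0
t=3: arr=2 -> substrate=0 bound=2 product=0
t=4: arr=2 -> substrate=0 bound=4 product=0
t=5: arr=1 -> substrate=0 bound=3 product=2
t=6: arr=3 -> substrate=0 bound=4 product=4
t=7: arr=0 -> substrate=0 bound=3 product=5
t=8: arr=0 -> substrate=0 bound=0 product=8
t=9: arr=0 -> substrate=0 bound=0 product=8
t=10: arr=0 -> substrate=0 bound=0 product=8
t=11: arr=0 -> substrate=0 bound=0 product=8
t=12: arr=0 -> substrate=0 bound=0 product=8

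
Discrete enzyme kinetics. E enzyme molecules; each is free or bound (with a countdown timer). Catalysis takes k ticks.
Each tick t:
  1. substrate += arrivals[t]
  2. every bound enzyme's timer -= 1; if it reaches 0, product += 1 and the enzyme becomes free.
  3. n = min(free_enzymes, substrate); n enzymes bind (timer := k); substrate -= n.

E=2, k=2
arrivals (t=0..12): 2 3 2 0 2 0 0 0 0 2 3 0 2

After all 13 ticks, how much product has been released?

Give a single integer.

t=0: arr=2 -> substrate=0 bound=2 product=0
t=1: arr=3 -> substrate=3 bound=2 product=0
t=2: arr=2 -> substrate=3 bound=2 product=2
t=3: arr=0 -> substrate=3 bound=2 product=2
t=4: arr=2 -> substrate=3 bound=2 product=4
t=5: arr=0 -> substrate=3 bound=2 product=4
t=6: arr=0 -> substrate=1 bound=2 product=6
t=7: arr=0 -> substrate=1 bound=2 product=6
t=8: arr=0 -> substrate=0 bound=1 product=8
t=9: arr=2 -> substrate=1 bound=2 product=8
t=10: arr=3 -> substrate=3 bound=2 product=9
t=11: arr=0 -> substrate=2 bound=2 product=10
t=12: arr=2 -> substrate=3 bound=2 product=11

Answer: 11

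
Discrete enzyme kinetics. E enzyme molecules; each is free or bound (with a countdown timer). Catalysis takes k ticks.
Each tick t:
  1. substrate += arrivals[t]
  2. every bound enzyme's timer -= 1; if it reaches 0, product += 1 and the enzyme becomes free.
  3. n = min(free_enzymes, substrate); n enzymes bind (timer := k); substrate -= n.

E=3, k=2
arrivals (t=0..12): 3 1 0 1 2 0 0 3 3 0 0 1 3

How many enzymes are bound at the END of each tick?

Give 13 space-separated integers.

Answer: 3 3 1 2 3 2 0 3 3 3 3 1 3

Derivation:
t=0: arr=3 -> substrate=0 bound=3 product=0
t=1: arr=1 -> substrate=1 bound=3 product=0
t=2: arr=0 -> substrate=0 bound=1 product=3
t=3: arr=1 -> substrate=0 bound=2 product=3
t=4: arr=2 -> substrate=0 bound=3 product=4
t=5: arr=0 -> substrate=0 bound=2 product=5
t=6: arr=0 -> substrate=0 bound=0 product=7
t=7: arr=3 -> substrate=0 bound=3 product=7
t=8: arr=3 -> substrate=3 bound=3 product=7
t=9: arr=0 -> substrate=0 bound=3 product=10
t=10: arr=0 -> substrate=0 bound=3 product=10
t=11: arr=1 -> substrate=0 bound=1 product=13
t=12: arr=3 -> substrate=1 bound=3 product=13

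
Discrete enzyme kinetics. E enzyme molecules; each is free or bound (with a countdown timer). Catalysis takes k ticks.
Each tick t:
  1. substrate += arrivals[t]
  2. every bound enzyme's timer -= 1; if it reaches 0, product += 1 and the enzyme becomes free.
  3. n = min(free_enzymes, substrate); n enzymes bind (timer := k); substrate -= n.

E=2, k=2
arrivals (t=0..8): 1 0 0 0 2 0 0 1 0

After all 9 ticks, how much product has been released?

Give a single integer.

Answer: 3

Derivation:
t=0: arr=1 -> substrate=0 bound=1 product=0
t=1: arr=0 -> substrate=0 bound=1 product=0
t=2: arr=0 -> substrate=0 bound=0 product=1
t=3: arr=0 -> substrate=0 bound=0 product=1
t=4: arr=2 -> substrate=0 bound=2 product=1
t=5: arr=0 -> substrate=0 bound=2 product=1
t=6: arr=0 -> substrate=0 bound=0 product=3
t=7: arr=1 -> substrate=0 bound=1 product=3
t=8: arr=0 -> substrate=0 bound=1 product=3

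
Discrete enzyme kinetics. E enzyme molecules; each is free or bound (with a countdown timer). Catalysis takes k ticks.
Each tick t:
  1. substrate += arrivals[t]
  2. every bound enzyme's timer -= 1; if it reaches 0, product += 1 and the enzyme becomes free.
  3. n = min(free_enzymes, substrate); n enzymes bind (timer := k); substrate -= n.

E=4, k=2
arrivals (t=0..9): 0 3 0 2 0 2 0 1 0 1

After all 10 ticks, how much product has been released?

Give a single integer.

t=0: arr=0 -> substrate=0 bound=0 product=0
t=1: arr=3 -> substrate=0 bound=3 product=0
t=2: arr=0 -> substrate=0 bound=3 product=0
t=3: arr=2 -> substrate=0 bound=2 product=3
t=4: arr=0 -> substrate=0 bound=2 product=3
t=5: arr=2 -> substrate=0 bound=2 product=5
t=6: arr=0 -> substrate=0 bound=2 product=5
t=7: arr=1 -> substrate=0 bound=1 product=7
t=8: arr=0 -> substrate=0 bound=1 product=7
t=9: arr=1 -> substrate=0 bound=1 product=8

Answer: 8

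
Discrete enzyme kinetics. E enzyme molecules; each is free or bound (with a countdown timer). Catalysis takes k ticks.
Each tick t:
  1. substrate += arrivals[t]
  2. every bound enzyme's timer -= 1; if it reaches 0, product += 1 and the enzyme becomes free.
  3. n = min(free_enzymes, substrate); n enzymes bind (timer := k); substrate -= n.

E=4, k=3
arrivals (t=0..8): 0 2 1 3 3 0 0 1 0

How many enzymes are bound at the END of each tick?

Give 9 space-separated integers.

Answer: 0 2 3 4 4 4 4 4 3

Derivation:
t=0: arr=0 -> substrate=0 bound=0 product=0
t=1: arr=2 -> substrate=0 bound=2 product=0
t=2: arr=1 -> substrate=0 bound=3 product=0
t=3: arr=3 -> substrate=2 bound=4 product=0
t=4: arr=3 -> substrate=3 bound=4 product=2
t=5: arr=0 -> substrate=2 bound=4 product=3
t=6: arr=0 -> substrate=1 bound=4 product=4
t=7: arr=1 -> substrate=0 bound=4 product=6
t=8: arr=0 -> substrate=0 bound=3 product=7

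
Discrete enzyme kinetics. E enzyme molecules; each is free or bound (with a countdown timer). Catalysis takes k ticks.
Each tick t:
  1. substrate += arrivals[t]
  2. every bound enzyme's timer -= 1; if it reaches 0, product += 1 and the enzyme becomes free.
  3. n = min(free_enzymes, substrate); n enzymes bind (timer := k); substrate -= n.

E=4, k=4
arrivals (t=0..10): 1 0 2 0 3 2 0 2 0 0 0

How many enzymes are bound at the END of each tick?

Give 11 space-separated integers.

Answer: 1 1 3 3 4 4 4 4 4 4 3

Derivation:
t=0: arr=1 -> substrate=0 bound=1 product=0
t=1: arr=0 -> substrate=0 bound=1 product=0
t=2: arr=2 -> substrate=0 bound=3 product=0
t=3: arr=0 -> substrate=0 bound=3 product=0
t=4: arr=3 -> substrate=1 bound=4 product=1
t=5: arr=2 -> substrate=3 bound=4 product=1
t=6: arr=0 -> substrate=1 bound=4 product=3
t=7: arr=2 -> substrate=3 bound=4 product=3
t=8: arr=0 -> substrate=1 bound=4 product=5
t=9: arr=0 -> substrate=1 bound=4 product=5
t=10: arr=0 -> substrate=0 bound=3 product=7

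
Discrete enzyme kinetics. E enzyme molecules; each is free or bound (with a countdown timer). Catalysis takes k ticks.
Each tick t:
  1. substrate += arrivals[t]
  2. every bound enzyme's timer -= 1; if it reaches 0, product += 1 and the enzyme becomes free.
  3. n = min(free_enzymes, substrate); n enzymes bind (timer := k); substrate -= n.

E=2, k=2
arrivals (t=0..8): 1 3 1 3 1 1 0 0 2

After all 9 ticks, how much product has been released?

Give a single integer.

Answer: 7

Derivation:
t=0: arr=1 -> substrate=0 bound=1 product=0
t=1: arr=3 -> substrate=2 bound=2 product=0
t=2: arr=1 -> substrate=2 bound=2 product=1
t=3: arr=3 -> substrate=4 bound=2 product=2
t=4: arr=1 -> substrate=4 bound=2 product=3
t=5: arr=1 -> substrate=4 bound=2 product=4
t=6: arr=0 -> substrate=3 bound=2 product=5
t=7: arr=0 -> substrate=2 bound=2 product=6
t=8: arr=2 -> substrate=3 bound=2 product=7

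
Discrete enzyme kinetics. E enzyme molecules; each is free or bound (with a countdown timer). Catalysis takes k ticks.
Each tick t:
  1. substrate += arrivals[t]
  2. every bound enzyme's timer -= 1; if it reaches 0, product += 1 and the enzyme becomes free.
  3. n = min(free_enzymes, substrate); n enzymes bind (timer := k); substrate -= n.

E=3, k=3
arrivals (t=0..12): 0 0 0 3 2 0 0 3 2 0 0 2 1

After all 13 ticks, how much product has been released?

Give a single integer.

t=0: arr=0 -> substrate=0 bound=0 product=0
t=1: arr=0 -> substrate=0 bound=0 product=0
t=2: arr=0 -> substrate=0 bound=0 product=0
t=3: arr=3 -> substrate=0 bound=3 product=0
t=4: arr=2 -> substrate=2 bound=3 product=0
t=5: arr=0 -> substrate=2 bound=3 product=0
t=6: arr=0 -> substrate=0 bound=2 product=3
t=7: arr=3 -> substrate=2 bound=3 product=3
t=8: arr=2 -> substrate=4 bound=3 product=3
t=9: arr=0 -> substrate=2 bound=3 product=5
t=10: arr=0 -> substrate=1 bound=3 product=6
t=11: arr=2 -> substrate=3 bound=3 product=6
t=12: arr=1 -> substrate=2 bound=3 product=8

Answer: 8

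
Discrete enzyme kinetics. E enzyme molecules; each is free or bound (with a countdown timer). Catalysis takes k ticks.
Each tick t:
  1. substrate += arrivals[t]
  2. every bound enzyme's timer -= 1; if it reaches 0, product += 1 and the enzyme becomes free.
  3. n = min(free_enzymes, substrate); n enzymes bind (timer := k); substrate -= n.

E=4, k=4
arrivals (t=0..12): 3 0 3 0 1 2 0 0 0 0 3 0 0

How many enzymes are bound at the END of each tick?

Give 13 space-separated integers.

t=0: arr=3 -> substrate=0 bound=3 product=0
t=1: arr=0 -> substrate=0 bound=3 product=0
t=2: arr=3 -> substrate=2 bound=4 product=0
t=3: arr=0 -> substrate=2 bound=4 product=0
t=4: arr=1 -> substrate=0 bound=4 product=3
t=5: arr=2 -> substrate=2 bound=4 product=3
t=6: arr=0 -> substrate=1 bound=4 product=4
t=7: arr=0 -> substrate=1 bound=4 product=4
t=8: arr=0 -> substrate=0 bound=2 product=7
t=9: arr=0 -> substrate=0 bound=2 product=7
t=10: arr=3 -> substrate=0 bound=4 product=8
t=11: arr=0 -> substrate=0 bound=4 product=8
t=12: arr=0 -> substrate=0 bound=3 product=9

Answer: 3 3 4 4 4 4 4 4 2 2 4 4 3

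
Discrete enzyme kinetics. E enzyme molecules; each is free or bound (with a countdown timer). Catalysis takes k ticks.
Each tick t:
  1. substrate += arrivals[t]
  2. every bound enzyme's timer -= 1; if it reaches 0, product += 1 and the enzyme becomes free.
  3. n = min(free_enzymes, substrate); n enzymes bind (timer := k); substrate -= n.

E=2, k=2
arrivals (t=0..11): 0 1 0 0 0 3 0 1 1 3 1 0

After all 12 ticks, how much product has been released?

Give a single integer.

t=0: arr=0 -> substrate=0 bound=0 product=0
t=1: arr=1 -> substrate=0 bound=1 product=0
t=2: arr=0 -> substrate=0 bound=1 product=0
t=3: arr=0 -> substrate=0 bound=0 product=1
t=4: arr=0 -> substrate=0 bound=0 product=1
t=5: arr=3 -> substrate=1 bound=2 product=1
t=6: arr=0 -> substrate=1 bound=2 product=1
t=7: arr=1 -> substrate=0 bound=2 product=3
t=8: arr=1 -> substrate=1 bound=2 product=3
t=9: arr=3 -> substrate=2 bound=2 product=5
t=10: arr=1 -> substrate=3 bound=2 product=5
t=11: arr=0 -> substrate=1 bound=2 product=7

Answer: 7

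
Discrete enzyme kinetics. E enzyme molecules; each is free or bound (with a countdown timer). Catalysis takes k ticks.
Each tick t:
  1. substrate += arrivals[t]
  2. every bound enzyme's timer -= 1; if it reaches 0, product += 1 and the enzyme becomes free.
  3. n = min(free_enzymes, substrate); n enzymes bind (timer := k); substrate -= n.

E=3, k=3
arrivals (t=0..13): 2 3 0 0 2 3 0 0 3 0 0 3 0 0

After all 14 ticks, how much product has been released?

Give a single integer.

Answer: 12

Derivation:
t=0: arr=2 -> substrate=0 bound=2 product=0
t=1: arr=3 -> substrate=2 bound=3 product=0
t=2: arr=0 -> substrate=2 bound=3 product=0
t=3: arr=0 -> substrate=0 bound=3 product=2
t=4: arr=2 -> substrate=1 bound=3 product=3
t=5: arr=3 -> substrate=4 bound=3 product=3
t=6: arr=0 -> substrate=2 bound=3 product=5
t=7: arr=0 -> substrate=1 bound=3 product=6
t=8: arr=3 -> substrate=4 bound=3 product=6
t=9: arr=0 -> substrate=2 bound=3 product=8
t=10: arr=0 -> substrate=1 bound=3 product=9
t=11: arr=3 -> substrate=4 bound=3 product=9
t=12: arr=0 -> substrate=2 bound=3 product=11
t=13: arr=0 -> substrate=1 bound=3 product=12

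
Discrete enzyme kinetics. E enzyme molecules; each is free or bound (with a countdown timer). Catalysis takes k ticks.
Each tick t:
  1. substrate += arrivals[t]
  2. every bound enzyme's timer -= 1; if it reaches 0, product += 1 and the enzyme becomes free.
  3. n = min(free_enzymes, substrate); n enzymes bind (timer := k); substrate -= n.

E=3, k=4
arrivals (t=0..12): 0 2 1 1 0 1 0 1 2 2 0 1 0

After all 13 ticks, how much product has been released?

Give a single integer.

Answer: 6

Derivation:
t=0: arr=0 -> substrate=0 bound=0 product=0
t=1: arr=2 -> substrate=0 bound=2 product=0
t=2: arr=1 -> substrate=0 bound=3 product=0
t=3: arr=1 -> substrate=1 bound=3 product=0
t=4: arr=0 -> substrate=1 bound=3 product=0
t=5: arr=1 -> substrate=0 bound=3 product=2
t=6: arr=0 -> substrate=0 bound=2 product=3
t=7: arr=1 -> substrate=0 bound=3 product=3
t=8: arr=2 -> substrate=2 bound=3 product=3
t=9: arr=2 -> substrate=2 bound=3 product=5
t=10: arr=0 -> substrate=2 bound=3 product=5
t=11: arr=1 -> substrate=2 bound=3 product=6
t=12: arr=0 -> substrate=2 bound=3 product=6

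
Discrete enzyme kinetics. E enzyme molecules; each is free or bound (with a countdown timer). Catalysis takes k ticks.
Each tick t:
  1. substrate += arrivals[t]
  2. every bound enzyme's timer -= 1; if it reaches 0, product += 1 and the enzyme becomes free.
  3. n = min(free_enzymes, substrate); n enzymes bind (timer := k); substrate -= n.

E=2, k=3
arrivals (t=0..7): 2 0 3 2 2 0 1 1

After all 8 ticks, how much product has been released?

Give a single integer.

Answer: 4

Derivation:
t=0: arr=2 -> substrate=0 bound=2 product=0
t=1: arr=0 -> substrate=0 bound=2 product=0
t=2: arr=3 -> substrate=3 bound=2 product=0
t=3: arr=2 -> substrate=3 bound=2 product=2
t=4: arr=2 -> substrate=5 bound=2 product=2
t=5: arr=0 -> substrate=5 bound=2 product=2
t=6: arr=1 -> substrate=4 bound=2 product=4
t=7: arr=1 -> substrate=5 bound=2 product=4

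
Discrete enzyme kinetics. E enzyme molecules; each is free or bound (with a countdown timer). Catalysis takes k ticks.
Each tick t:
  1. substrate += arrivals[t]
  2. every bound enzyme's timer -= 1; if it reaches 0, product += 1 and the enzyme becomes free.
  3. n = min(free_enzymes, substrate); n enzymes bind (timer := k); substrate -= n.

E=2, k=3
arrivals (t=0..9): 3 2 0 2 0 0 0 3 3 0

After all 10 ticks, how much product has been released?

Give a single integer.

t=0: arr=3 -> substrate=1 bound=2 product=0
t=1: arr=2 -> substrate=3 bound=2 product=0
t=2: arr=0 -> substrate=3 bound=2 product=0
t=3: arr=2 -> substrate=3 bound=2 product=2
t=4: arr=0 -> substrate=3 bound=2 product=2
t=5: arr=0 -> substrate=3 bound=2 product=2
t=6: arr=0 -> substrate=1 bound=2 product=4
t=7: arr=3 -> substrate=4 bound=2 product=4
t=8: arr=3 -> substrate=7 bound=2 product=4
t=9: arr=0 -> substrate=5 bound=2 product=6

Answer: 6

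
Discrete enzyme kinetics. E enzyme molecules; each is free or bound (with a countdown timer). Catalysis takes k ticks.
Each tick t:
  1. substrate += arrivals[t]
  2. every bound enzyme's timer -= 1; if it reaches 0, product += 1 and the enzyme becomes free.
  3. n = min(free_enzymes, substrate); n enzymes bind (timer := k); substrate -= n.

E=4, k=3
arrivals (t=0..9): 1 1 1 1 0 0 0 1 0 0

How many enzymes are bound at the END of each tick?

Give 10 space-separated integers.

Answer: 1 2 3 3 2 1 0 1 1 1

Derivation:
t=0: arr=1 -> substrate=0 bound=1 product=0
t=1: arr=1 -> substrate=0 bound=2 product=0
t=2: arr=1 -> substrate=0 bound=3 product=0
t=3: arr=1 -> substrate=0 bound=3 product=1
t=4: arr=0 -> substrate=0 bound=2 product=2
t=5: arr=0 -> substrate=0 bound=1 product=3
t=6: arr=0 -> substrate=0 bound=0 product=4
t=7: arr=1 -> substrate=0 bound=1 product=4
t=8: arr=0 -> substrate=0 bound=1 product=4
t=9: arr=0 -> substrate=0 bound=1 product=4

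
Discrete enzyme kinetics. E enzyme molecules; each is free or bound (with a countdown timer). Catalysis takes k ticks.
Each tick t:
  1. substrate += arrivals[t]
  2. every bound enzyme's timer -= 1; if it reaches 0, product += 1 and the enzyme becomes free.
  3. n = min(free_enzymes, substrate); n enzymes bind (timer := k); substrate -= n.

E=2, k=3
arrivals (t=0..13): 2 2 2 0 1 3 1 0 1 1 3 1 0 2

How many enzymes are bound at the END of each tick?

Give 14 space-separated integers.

t=0: arr=2 -> substrate=0 bound=2 product=0
t=1: arr=2 -> substrate=2 bound=2 product=0
t=2: arr=2 -> substrate=4 bound=2 product=0
t=3: arr=0 -> substrate=2 bound=2 product=2
t=4: arr=1 -> substrate=3 bound=2 product=2
t=5: arr=3 -> substrate=6 bound=2 product=2
t=6: arr=1 -> substrate=5 bound=2 product=4
t=7: arr=0 -> substrate=5 bound=2 product=4
t=8: arr=1 -> substrate=6 bound=2 product=4
t=9: arr=1 -> substrate=5 bound=2 product=6
t=10: arr=3 -> substrate=8 bound=2 product=6
t=11: arr=1 -> substrate=9 bound=2 product=6
t=12: arr=0 -> substrate=7 bound=2 product=8
t=13: arr=2 -> substrate=9 bound=2 product=8

Answer: 2 2 2 2 2 2 2 2 2 2 2 2 2 2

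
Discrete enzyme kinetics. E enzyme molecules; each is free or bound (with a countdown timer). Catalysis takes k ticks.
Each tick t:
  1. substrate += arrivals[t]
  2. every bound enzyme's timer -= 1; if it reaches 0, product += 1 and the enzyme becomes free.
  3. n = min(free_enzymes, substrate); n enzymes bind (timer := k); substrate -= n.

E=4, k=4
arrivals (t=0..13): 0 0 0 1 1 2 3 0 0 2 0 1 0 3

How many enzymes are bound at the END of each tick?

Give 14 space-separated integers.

Answer: 0 0 0 1 2 4 4 4 4 4 4 4 4 4

Derivation:
t=0: arr=0 -> substrate=0 bound=0 product=0
t=1: arr=0 -> substrate=0 bound=0 product=0
t=2: arr=0 -> substrate=0 bound=0 product=0
t=3: arr=1 -> substrate=0 bound=1 product=0
t=4: arr=1 -> substrate=0 bound=2 product=0
t=5: arr=2 -> substrate=0 bound=4 product=0
t=6: arr=3 -> substrate=3 bound=4 product=0
t=7: arr=0 -> substrate=2 bound=4 product=1
t=8: arr=0 -> substrate=1 bound=4 product=2
t=9: arr=2 -> substrate=1 bound=4 product=4
t=10: arr=0 -> substrate=1 bound=4 product=4
t=11: arr=1 -> substrate=1 bound=4 product=5
t=12: arr=0 -> substrate=0 bound=4 product=6
t=13: arr=3 -> substrate=1 bound=4 product=8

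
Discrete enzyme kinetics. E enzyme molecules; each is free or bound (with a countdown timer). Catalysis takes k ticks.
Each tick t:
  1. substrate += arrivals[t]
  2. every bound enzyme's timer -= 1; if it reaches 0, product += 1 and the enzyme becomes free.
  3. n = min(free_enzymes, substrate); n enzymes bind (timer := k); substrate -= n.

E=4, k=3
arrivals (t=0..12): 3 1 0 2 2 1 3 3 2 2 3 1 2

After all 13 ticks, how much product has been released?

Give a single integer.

t=0: arr=3 -> substrate=0 bound=3 product=0
t=1: arr=1 -> substrate=0 bound=4 product=0
t=2: arr=0 -> substrate=0 bound=4 product=0
t=3: arr=2 -> substrate=0 bound=3 product=3
t=4: arr=2 -> substrate=0 bound=4 product=4
t=5: arr=1 -> substrate=1 bound=4 product=4
t=6: arr=3 -> substrate=2 bound=4 product=6
t=7: arr=3 -> substrate=3 bound=4 product=8
t=8: arr=2 -> substrate=5 bound=4 product=8
t=9: arr=2 -> substrate=5 bound=4 product=10
t=10: arr=3 -> substrate=6 bound=4 product=12
t=11: arr=1 -> substrate=7 bound=4 product=12
t=12: arr=2 -> substrate=7 bound=4 product=14

Answer: 14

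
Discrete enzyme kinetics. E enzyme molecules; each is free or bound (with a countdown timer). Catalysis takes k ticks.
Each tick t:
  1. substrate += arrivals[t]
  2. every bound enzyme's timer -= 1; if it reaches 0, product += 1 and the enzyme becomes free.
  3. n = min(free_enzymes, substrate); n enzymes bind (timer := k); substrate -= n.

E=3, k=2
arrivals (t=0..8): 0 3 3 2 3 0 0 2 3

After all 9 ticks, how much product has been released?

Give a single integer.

Answer: 9

Derivation:
t=0: arr=0 -> substrate=0 bound=0 product=0
t=1: arr=3 -> substrate=0 bound=3 product=0
t=2: arr=3 -> substrate=3 bound=3 product=0
t=3: arr=2 -> substrate=2 bound=3 product=3
t=4: arr=3 -> substrate=5 bound=3 product=3
t=5: arr=0 -> substrate=2 bound=3 product=6
t=6: arr=0 -> substrate=2 bound=3 product=6
t=7: arr=2 -> substrate=1 bound=3 product=9
t=8: arr=3 -> substrate=4 bound=3 product=9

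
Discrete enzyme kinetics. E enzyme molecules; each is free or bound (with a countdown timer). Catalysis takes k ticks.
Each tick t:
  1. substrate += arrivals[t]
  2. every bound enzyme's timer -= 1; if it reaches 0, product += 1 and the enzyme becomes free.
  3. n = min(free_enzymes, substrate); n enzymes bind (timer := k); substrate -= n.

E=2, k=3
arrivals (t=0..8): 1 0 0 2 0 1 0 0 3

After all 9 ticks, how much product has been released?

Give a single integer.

Answer: 3

Derivation:
t=0: arr=1 -> substrate=0 bound=1 product=0
t=1: arr=0 -> substrate=0 bound=1 product=0
t=2: arr=0 -> substrate=0 bound=1 product=0
t=3: arr=2 -> substrate=0 bound=2 product=1
t=4: arr=0 -> substrate=0 bound=2 product=1
t=5: arr=1 -> substrate=1 bound=2 product=1
t=6: arr=0 -> substrate=0 bound=1 product=3
t=7: arr=0 -> substrate=0 bound=1 product=3
t=8: arr=3 -> substrate=2 bound=2 product=3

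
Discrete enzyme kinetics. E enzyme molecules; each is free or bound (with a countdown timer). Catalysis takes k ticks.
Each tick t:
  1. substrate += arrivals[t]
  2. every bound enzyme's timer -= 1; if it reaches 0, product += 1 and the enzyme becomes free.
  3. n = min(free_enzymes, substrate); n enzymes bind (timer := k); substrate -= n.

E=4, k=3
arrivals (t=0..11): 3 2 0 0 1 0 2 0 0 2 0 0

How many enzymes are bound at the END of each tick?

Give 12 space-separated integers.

t=0: arr=3 -> substrate=0 bound=3 product=0
t=1: arr=2 -> substrate=1 bound=4 product=0
t=2: arr=0 -> substrate=1 bound=4 product=0
t=3: arr=0 -> substrate=0 bound=2 product=3
t=4: arr=1 -> substrate=0 bound=2 product=4
t=5: arr=0 -> substrate=0 bound=2 product=4
t=6: arr=2 -> substrate=0 bound=3 product=5
t=7: arr=0 -> substrate=0 bound=2 product=6
t=8: arr=0 -> substrate=0 bound=2 product=6
t=9: arr=2 -> substrate=0 bound=2 product=8
t=10: arr=0 -> substrate=0 bound=2 product=8
t=11: arr=0 -> substrate=0 bound=2 product=8

Answer: 3 4 4 2 2 2 3 2 2 2 2 2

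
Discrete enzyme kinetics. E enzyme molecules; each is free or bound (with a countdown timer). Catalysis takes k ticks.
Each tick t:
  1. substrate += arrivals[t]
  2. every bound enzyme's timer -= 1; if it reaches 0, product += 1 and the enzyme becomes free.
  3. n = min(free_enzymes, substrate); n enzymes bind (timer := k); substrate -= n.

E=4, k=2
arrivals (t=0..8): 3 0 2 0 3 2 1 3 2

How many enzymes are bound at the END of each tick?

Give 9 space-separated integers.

t=0: arr=3 -> substrate=0 bound=3 product=0
t=1: arr=0 -> substrate=0 bound=3 product=0
t=2: arr=2 -> substrate=0 bound=2 product=3
t=3: arr=0 -> substrate=0 bound=2 product=3
t=4: arr=3 -> substrate=0 bound=3 product=5
t=5: arr=2 -> substrate=1 bound=4 product=5
t=6: arr=1 -> substrate=0 bound=3 product=8
t=7: arr=3 -> substrate=1 bound=4 product=9
t=8: arr=2 -> substrate=1 bound=4 product=11

Answer: 3 3 2 2 3 4 3 4 4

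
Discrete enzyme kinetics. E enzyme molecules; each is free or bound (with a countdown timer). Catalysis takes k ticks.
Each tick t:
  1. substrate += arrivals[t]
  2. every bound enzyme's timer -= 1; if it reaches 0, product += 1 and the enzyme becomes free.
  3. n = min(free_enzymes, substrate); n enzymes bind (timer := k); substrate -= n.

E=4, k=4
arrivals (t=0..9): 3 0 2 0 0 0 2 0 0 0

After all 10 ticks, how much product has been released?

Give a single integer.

Answer: 5

Derivation:
t=0: arr=3 -> substrate=0 bound=3 product=0
t=1: arr=0 -> substrate=0 bound=3 product=0
t=2: arr=2 -> substrate=1 bound=4 product=0
t=3: arr=0 -> substrate=1 bound=4 product=0
t=4: arr=0 -> substrate=0 bound=2 product=3
t=5: arr=0 -> substrate=0 bound=2 product=3
t=6: arr=2 -> substrate=0 bound=3 product=4
t=7: arr=0 -> substrate=0 bound=3 product=4
t=8: arr=0 -> substrate=0 bound=2 product=5
t=9: arr=0 -> substrate=0 bound=2 product=5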